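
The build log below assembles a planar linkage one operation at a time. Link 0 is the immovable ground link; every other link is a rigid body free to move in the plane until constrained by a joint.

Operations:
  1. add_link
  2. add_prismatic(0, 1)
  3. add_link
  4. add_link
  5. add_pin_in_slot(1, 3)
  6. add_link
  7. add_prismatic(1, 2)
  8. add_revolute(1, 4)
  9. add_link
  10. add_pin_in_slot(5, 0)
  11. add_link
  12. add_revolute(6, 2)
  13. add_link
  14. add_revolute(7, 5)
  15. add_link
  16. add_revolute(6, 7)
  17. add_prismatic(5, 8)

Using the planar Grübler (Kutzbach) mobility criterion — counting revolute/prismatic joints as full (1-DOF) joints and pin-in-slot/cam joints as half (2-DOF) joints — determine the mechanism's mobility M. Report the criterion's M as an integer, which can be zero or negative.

L=1 J1=0 J2=0
add link → L=2 J1=0 J2=0
P@0,1 dof=1 J1 → L=2 J1=1 J2=0
add link → L=3 J1=1 J2=0
add link → L=4 J1=1 J2=0
PS@1,3 dof=2 J2 → L=4 J1=1 J2=1
add link → L=5 J1=1 J2=1
P@1,2 dof=1 J1 → L=5 J1=2 J2=1
R@1,4 dof=1 J1 → L=5 J1=3 J2=1
add link → L=6 J1=3 J2=1
PS@5,0 dof=2 J2 → L=6 J1=3 J2=2
add link → L=7 J1=3 J2=2
R@6,2 dof=1 J1 → L=7 J1=4 J2=2
add link → L=8 J1=4 J2=2
R@7,5 dof=1 J1 → L=8 J1=5 J2=2
add link → L=9 J1=5 J2=2
R@6,7 dof=1 J1 → L=9 J1=6 J2=2
P@5,8 dof=1 J1 → L=9 J1=7 J2=2
M=3(L−1)−2J1−J2=3·8−2·7−2=8

M = 8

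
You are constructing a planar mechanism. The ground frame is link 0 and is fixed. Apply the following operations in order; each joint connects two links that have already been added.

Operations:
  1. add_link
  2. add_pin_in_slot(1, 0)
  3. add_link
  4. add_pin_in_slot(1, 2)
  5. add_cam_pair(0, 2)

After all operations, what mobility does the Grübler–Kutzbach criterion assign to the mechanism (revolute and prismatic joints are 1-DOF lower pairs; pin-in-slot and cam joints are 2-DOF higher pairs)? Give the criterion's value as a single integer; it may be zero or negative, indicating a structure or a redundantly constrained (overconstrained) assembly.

[1;0;0] (link 0 is ground)
L+ [2;0;0]
PS(1,0)∈J2 [2;0;1]
L+ [3;0;1]
PS(1,2)∈J2 [3;0;2]
C(0,2)∈J2 [3;0;3]
mobility = 6 − 0 − 3 = 3

M = 3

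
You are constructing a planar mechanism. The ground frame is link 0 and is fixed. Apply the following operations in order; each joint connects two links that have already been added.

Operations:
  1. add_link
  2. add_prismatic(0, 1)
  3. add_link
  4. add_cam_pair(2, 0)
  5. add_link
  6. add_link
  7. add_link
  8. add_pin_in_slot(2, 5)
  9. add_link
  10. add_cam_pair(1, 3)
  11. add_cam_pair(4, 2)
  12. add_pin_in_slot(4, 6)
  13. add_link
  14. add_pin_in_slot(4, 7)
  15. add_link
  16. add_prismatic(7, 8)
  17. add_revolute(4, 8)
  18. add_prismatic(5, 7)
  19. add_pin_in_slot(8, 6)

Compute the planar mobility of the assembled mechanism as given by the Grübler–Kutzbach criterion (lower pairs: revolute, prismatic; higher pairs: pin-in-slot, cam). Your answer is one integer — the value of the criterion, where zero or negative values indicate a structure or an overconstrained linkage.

link 0 = ground. State L|J1|J2 = 1|0|0
+link1  2|0|0
P(0,1) f=1→J1  2|1|0
+link2  3|1|0
C(2,0) f=2→J2  3|1|1
+link3  4|1|1
+link4  5|1|1
+link5  6|1|1
PS(2,5) f=2→J2  6|1|2
+link6  7|1|2
C(1,3) f=2→J2  7|1|3
C(4,2) f=2→J2  7|1|4
PS(4,6) f=2→J2  7|1|5
+link7  8|1|5
PS(4,7) f=2→J2  8|1|6
+link8  9|1|6
P(7,8) f=1→J1  9|2|6
R(4,8) f=1→J1  9|3|6
P(5,7) f=1→J1  9|4|6
PS(8,6) f=2→J2  9|4|7
M = 3(9−1)−2·4−7 = 24−8−7 = 9

M = 9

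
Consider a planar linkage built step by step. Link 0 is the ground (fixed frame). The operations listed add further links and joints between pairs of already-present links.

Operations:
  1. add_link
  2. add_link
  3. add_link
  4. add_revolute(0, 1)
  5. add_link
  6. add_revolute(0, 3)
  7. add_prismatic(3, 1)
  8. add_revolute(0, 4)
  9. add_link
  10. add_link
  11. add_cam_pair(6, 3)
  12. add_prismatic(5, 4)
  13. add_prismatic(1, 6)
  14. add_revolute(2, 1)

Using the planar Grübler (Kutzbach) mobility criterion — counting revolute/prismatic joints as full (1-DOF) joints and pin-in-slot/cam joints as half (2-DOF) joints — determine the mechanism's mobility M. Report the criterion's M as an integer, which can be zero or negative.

M = 3

L=1 J1=0 J2=0
add link → L=2 J1=0 J2=0
add link → L=3 J1=0 J2=0
add link → L=4 J1=0 J2=0
R@0,1 dof=1 J1 → L=4 J1=1 J2=0
add link → L=5 J1=1 J2=0
R@0,3 dof=1 J1 → L=5 J1=2 J2=0
P@3,1 dof=1 J1 → L=5 J1=3 J2=0
R@0,4 dof=1 J1 → L=5 J1=4 J2=0
add link → L=6 J1=4 J2=0
add link → L=7 J1=4 J2=0
C@6,3 dof=2 J2 → L=7 J1=4 J2=1
P@5,4 dof=1 J1 → L=7 J1=5 J2=1
P@1,6 dof=1 J1 → L=7 J1=6 J2=1
R@2,1 dof=1 J1 → L=7 J1=7 J2=1
M=3(L−1)−2J1−J2=3·6−2·7−1=3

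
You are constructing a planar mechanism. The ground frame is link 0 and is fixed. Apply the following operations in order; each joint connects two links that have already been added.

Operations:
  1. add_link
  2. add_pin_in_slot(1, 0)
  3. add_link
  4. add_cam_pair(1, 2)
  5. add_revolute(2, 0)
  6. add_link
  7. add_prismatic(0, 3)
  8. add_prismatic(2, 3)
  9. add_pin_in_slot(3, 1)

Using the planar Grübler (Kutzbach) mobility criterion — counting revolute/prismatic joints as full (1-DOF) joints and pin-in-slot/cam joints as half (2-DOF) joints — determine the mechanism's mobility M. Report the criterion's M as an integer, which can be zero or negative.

link 0 = ground. State L|J1|J2 = 1|0|0
+link1  2|0|0
PS(1,0) f=2→J2  2|0|1
+link2  3|0|1
C(1,2) f=2→J2  3|0|2
R(2,0) f=1→J1  3|1|2
+link3  4|1|2
P(0,3) f=1→J1  4|2|2
P(2,3) f=1→J1  4|3|2
PS(3,1) f=2→J2  4|3|3
M = 3(4−1)−2·3−3 = 9−6−3 = 0

M = 0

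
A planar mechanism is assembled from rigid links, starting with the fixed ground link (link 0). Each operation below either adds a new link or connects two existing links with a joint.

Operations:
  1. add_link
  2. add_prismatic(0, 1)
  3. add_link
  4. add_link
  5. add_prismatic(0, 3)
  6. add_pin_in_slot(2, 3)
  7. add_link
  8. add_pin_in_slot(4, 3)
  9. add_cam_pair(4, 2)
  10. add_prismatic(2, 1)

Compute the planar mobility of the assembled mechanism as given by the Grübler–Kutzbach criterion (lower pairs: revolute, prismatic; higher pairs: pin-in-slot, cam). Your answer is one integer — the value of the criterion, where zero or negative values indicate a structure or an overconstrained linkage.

L=1 J1=0 J2=0
add link → L=2 J1=0 J2=0
P@0,1 dof=1 J1 → L=2 J1=1 J2=0
add link → L=3 J1=1 J2=0
add link → L=4 J1=1 J2=0
P@0,3 dof=1 J1 → L=4 J1=2 J2=0
PS@2,3 dof=2 J2 → L=4 J1=2 J2=1
add link → L=5 J1=2 J2=1
PS@4,3 dof=2 J2 → L=5 J1=2 J2=2
C@4,2 dof=2 J2 → L=5 J1=2 J2=3
P@2,1 dof=1 J1 → L=5 J1=3 J2=3
M=3(L−1)−2J1−J2=3·4−2·3−3=3

M = 3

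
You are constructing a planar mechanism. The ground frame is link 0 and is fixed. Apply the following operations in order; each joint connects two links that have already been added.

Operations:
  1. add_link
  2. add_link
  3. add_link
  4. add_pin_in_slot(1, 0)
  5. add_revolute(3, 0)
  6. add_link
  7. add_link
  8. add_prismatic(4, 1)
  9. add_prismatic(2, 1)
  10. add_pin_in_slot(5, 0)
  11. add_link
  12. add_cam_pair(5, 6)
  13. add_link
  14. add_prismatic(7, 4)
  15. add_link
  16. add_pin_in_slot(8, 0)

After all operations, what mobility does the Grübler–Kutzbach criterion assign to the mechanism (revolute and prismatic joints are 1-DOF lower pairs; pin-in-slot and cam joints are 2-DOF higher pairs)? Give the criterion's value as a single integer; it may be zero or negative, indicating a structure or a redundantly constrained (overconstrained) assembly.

link 0 = ground. State L|J1|J2 = 1|0|0
+link1  2|0|0
+link2  3|0|0
+link3  4|0|0
PS(1,0) f=2→J2  4|0|1
R(3,0) f=1→J1  4|1|1
+link4  5|1|1
+link5  6|1|1
P(4,1) f=1→J1  6|2|1
P(2,1) f=1→J1  6|3|1
PS(5,0) f=2→J2  6|3|2
+link6  7|3|2
C(5,6) f=2→J2  7|3|3
+link7  8|3|3
P(7,4) f=1→J1  8|4|3
+link8  9|4|3
PS(8,0) f=2→J2  9|4|4
M = 3(9−1)−2·4−4 = 24−8−4 = 12

M = 12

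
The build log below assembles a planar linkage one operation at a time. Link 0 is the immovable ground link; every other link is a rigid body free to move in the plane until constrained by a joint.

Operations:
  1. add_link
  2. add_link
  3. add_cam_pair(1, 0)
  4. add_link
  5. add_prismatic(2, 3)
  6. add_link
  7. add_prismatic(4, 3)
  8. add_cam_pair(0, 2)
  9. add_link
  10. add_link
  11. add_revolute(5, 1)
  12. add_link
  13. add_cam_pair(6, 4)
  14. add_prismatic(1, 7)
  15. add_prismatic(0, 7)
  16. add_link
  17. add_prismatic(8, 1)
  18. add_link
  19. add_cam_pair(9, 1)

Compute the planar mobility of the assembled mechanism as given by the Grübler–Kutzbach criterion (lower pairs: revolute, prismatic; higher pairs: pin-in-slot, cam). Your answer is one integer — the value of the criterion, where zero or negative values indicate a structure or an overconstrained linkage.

link 0 = ground. State L|J1|J2 = 1|0|0
+link1  2|0|0
+link2  3|0|0
C(1,0) f=2→J2  3|0|1
+link3  4|0|1
P(2,3) f=1→J1  4|1|1
+link4  5|1|1
P(4,3) f=1→J1  5|2|1
C(0,2) f=2→J2  5|2|2
+link5  6|2|2
+link6  7|2|2
R(5,1) f=1→J1  7|3|2
+link7  8|3|2
C(6,4) f=2→J2  8|3|3
P(1,7) f=1→J1  8|4|3
P(0,7) f=1→J1  8|5|3
+link8  9|5|3
P(8,1) f=1→J1  9|6|3
+link9  10|6|3
C(9,1) f=2→J2  10|6|4
M = 3(10−1)−2·6−4 = 27−12−4 = 11

M = 11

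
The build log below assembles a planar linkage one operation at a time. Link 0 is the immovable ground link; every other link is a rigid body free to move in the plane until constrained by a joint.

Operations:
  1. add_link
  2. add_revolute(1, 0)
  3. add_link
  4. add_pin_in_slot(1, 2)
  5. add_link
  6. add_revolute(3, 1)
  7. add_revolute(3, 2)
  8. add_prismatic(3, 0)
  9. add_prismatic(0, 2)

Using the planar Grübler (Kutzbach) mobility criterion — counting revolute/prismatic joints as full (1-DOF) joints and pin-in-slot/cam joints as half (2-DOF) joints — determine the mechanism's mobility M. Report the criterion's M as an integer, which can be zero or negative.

M = -2

ground; <1,0,0>
#1 <2,0,0>
R:1↔0 J1 <2,1,0>
#2 <3,1,0>
PS:1↔2 J2 <3,1,1>
#3 <4,1,1>
R:3↔1 J1 <4,2,1>
R:3↔2 J1 <4,3,1>
P:3↔0 J1 <4,4,1>
P:0↔2 J1 <4,5,1>
3×3 − 2×5 − 1×1 = -2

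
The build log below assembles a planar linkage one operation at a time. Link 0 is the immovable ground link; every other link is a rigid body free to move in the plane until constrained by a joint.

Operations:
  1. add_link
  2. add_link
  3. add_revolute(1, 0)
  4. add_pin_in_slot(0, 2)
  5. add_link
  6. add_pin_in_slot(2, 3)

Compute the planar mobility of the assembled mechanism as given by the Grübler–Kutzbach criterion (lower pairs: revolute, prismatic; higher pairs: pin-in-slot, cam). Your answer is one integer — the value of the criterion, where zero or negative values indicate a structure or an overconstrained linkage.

M = 5

ground; <1,0,0>
#1 <2,0,0>
#2 <3,0,0>
R:1↔0 J1 <3,1,0>
PS:0↔2 J2 <3,1,1>
#3 <4,1,1>
PS:2↔3 J2 <4,1,2>
3×3 − 2×1 − 1×2 = 5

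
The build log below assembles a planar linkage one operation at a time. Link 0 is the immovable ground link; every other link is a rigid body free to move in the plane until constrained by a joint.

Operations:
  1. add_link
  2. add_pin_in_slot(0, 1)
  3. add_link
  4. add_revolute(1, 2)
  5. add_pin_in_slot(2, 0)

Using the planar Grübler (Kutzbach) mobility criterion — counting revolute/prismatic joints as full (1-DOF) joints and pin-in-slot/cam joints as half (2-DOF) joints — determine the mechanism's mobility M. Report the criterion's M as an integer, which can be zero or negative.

M = 2

L=1 J1=0 J2=0
add link → L=2 J1=0 J2=0
PS@0,1 dof=2 J2 → L=2 J1=0 J2=1
add link → L=3 J1=0 J2=1
R@1,2 dof=1 J1 → L=3 J1=1 J2=1
PS@2,0 dof=2 J2 → L=3 J1=1 J2=2
M=3(L−1)−2J1−J2=3·2−2·1−2=2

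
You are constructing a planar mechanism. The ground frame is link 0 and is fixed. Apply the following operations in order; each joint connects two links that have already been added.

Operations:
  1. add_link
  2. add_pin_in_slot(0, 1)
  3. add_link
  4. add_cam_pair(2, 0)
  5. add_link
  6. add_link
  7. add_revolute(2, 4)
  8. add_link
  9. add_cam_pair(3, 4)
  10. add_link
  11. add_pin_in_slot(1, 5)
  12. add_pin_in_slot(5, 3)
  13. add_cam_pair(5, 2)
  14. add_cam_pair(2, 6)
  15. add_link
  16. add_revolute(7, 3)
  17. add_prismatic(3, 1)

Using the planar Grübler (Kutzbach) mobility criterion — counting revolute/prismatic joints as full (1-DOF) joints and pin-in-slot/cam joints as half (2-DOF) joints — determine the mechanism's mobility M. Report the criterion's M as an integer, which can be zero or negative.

M = 8

L=1 J1=0 J2=0
add link → L=2 J1=0 J2=0
PS@0,1 dof=2 J2 → L=2 J1=0 J2=1
add link → L=3 J1=0 J2=1
C@2,0 dof=2 J2 → L=3 J1=0 J2=2
add link → L=4 J1=0 J2=2
add link → L=5 J1=0 J2=2
R@2,4 dof=1 J1 → L=5 J1=1 J2=2
add link → L=6 J1=1 J2=2
C@3,4 dof=2 J2 → L=6 J1=1 J2=3
add link → L=7 J1=1 J2=3
PS@1,5 dof=2 J2 → L=7 J1=1 J2=4
PS@5,3 dof=2 J2 → L=7 J1=1 J2=5
C@5,2 dof=2 J2 → L=7 J1=1 J2=6
C@2,6 dof=2 J2 → L=7 J1=1 J2=7
add link → L=8 J1=1 J2=7
R@7,3 dof=1 J1 → L=8 J1=2 J2=7
P@3,1 dof=1 J1 → L=8 J1=3 J2=7
M=3(L−1)−2J1−J2=3·7−2·3−7=8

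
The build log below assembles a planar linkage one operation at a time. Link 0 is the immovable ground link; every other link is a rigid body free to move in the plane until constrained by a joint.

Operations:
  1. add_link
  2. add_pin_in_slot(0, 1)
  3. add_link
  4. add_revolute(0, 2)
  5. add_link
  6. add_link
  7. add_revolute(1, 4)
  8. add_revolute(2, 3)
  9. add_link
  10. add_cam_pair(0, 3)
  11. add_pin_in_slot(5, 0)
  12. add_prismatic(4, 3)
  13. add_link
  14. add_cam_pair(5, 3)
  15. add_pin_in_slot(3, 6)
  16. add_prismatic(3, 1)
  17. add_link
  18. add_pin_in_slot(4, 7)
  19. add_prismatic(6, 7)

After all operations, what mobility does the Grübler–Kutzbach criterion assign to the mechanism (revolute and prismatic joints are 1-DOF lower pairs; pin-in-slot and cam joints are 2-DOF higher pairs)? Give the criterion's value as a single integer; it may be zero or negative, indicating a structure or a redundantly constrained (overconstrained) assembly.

M = 3

ground; <1,0,0>
#1 <2,0,0>
PS:0↔1 J2 <2,0,1>
#2 <3,0,1>
R:0↔2 J1 <3,1,1>
#3 <4,1,1>
#4 <5,1,1>
R:1↔4 J1 <5,2,1>
R:2↔3 J1 <5,3,1>
#5 <6,3,1>
C:0↔3 J2 <6,3,2>
PS:5↔0 J2 <6,3,3>
P:4↔3 J1 <6,4,3>
#6 <7,4,3>
C:5↔3 J2 <7,4,4>
PS:3↔6 J2 <7,4,5>
P:3↔1 J1 <7,5,5>
#7 <8,5,5>
PS:4↔7 J2 <8,5,6>
P:6↔7 J1 <8,6,6>
3×7 − 2×6 − 1×6 = 3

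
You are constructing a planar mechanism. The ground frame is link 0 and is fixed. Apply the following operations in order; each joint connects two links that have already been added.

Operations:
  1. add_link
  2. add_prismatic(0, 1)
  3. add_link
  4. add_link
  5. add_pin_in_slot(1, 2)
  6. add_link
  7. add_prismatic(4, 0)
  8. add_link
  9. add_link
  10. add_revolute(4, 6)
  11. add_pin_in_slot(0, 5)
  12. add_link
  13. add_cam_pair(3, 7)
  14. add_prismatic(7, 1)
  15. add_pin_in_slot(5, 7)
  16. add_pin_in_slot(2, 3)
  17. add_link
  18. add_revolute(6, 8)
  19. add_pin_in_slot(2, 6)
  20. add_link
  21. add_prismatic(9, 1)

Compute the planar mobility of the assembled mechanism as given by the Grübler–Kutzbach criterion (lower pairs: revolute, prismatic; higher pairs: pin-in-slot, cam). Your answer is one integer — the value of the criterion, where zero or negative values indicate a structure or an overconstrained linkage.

L=1 J1=0 J2=0
add link → L=2 J1=0 J2=0
P@0,1 dof=1 J1 → L=2 J1=1 J2=0
add link → L=3 J1=1 J2=0
add link → L=4 J1=1 J2=0
PS@1,2 dof=2 J2 → L=4 J1=1 J2=1
add link → L=5 J1=1 J2=1
P@4,0 dof=1 J1 → L=5 J1=2 J2=1
add link → L=6 J1=2 J2=1
add link → L=7 J1=2 J2=1
R@4,6 dof=1 J1 → L=7 J1=3 J2=1
PS@0,5 dof=2 J2 → L=7 J1=3 J2=2
add link → L=8 J1=3 J2=2
C@3,7 dof=2 J2 → L=8 J1=3 J2=3
P@7,1 dof=1 J1 → L=8 J1=4 J2=3
PS@5,7 dof=2 J2 → L=8 J1=4 J2=4
PS@2,3 dof=2 J2 → L=8 J1=4 J2=5
add link → L=9 J1=4 J2=5
R@6,8 dof=1 J1 → L=9 J1=5 J2=5
PS@2,6 dof=2 J2 → L=9 J1=5 J2=6
add link → L=10 J1=5 J2=6
P@9,1 dof=1 J1 → L=10 J1=6 J2=6
M=3(L−1)−2J1−J2=3·9−2·6−6=9

M = 9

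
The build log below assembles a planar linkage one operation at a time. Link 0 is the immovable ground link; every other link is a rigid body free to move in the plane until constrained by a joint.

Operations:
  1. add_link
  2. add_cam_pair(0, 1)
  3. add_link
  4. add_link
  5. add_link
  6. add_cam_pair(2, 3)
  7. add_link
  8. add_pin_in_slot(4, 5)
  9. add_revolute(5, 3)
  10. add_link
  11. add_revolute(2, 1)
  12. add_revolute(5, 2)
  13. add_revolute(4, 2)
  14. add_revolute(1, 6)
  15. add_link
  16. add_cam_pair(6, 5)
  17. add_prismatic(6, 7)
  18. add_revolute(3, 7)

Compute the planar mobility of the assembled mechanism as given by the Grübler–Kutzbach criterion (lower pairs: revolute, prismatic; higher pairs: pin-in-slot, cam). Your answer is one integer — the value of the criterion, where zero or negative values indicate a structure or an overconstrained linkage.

M = 3

[1;0;0] (link 0 is ground)
L+ [2;0;0]
C(0,1)∈J2 [2;0;1]
L+ [3;0;1]
L+ [4;0;1]
L+ [5;0;1]
C(2,3)∈J2 [5;0;2]
L+ [6;0;2]
PS(4,5)∈J2 [6;0;3]
R(5,3)∈J1 [6;1;3]
L+ [7;1;3]
R(2,1)∈J1 [7;2;3]
R(5,2)∈J1 [7;3;3]
R(4,2)∈J1 [7;4;3]
R(1,6)∈J1 [7;5;3]
L+ [8;5;3]
C(6,5)∈J2 [8;5;4]
P(6,7)∈J1 [8;6;4]
R(3,7)∈J1 [8;7;4]
mobility = 21 − 14 − 4 = 3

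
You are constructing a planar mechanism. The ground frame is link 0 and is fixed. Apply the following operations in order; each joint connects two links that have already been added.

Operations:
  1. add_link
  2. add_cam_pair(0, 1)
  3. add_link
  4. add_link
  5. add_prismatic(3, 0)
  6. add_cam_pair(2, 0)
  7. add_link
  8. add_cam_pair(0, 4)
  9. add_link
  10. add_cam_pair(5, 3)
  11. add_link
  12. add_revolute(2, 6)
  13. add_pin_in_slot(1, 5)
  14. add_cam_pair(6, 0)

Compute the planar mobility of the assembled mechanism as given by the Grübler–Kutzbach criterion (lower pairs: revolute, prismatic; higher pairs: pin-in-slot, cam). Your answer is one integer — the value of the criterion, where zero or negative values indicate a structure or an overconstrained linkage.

M = 8

[1;0;0] (link 0 is ground)
L+ [2;0;0]
C(0,1)∈J2 [2;0;1]
L+ [3;0;1]
L+ [4;0;1]
P(3,0)∈J1 [4;1;1]
C(2,0)∈J2 [4;1;2]
L+ [5;1;2]
C(0,4)∈J2 [5;1;3]
L+ [6;1;3]
C(5,3)∈J2 [6;1;4]
L+ [7;1;4]
R(2,6)∈J1 [7;2;4]
PS(1,5)∈J2 [7;2;5]
C(6,0)∈J2 [7;2;6]
mobility = 18 − 4 − 6 = 8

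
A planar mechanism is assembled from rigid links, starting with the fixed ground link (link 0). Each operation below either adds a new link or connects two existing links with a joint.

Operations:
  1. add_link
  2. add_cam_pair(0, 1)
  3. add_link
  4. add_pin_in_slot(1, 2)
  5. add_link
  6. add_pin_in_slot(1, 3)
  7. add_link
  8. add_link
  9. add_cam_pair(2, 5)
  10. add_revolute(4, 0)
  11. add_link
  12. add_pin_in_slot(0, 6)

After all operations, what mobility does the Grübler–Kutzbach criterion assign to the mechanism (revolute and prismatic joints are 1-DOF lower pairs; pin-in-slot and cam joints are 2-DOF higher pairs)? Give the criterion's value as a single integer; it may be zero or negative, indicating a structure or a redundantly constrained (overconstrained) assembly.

M = 11

ground; <1,0,0>
#1 <2,0,0>
C:0↔1 J2 <2,0,1>
#2 <3,0,1>
PS:1↔2 J2 <3,0,2>
#3 <4,0,2>
PS:1↔3 J2 <4,0,3>
#4 <5,0,3>
#5 <6,0,3>
C:2↔5 J2 <6,0,4>
R:4↔0 J1 <6,1,4>
#6 <7,1,4>
PS:0↔6 J2 <7,1,5>
3×6 − 2×1 − 1×5 = 11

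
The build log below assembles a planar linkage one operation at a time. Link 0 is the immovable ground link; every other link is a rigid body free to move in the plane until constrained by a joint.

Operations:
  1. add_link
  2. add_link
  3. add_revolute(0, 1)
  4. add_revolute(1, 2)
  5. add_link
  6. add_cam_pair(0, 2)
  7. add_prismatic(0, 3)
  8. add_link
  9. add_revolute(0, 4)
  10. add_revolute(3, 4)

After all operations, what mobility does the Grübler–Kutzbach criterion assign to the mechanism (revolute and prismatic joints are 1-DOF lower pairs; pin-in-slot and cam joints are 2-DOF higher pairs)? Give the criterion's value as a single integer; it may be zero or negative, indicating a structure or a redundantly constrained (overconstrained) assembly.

ground; <1,0,0>
#1 <2,0,0>
#2 <3,0,0>
R:0↔1 J1 <3,1,0>
R:1↔2 J1 <3,2,0>
#3 <4,2,0>
C:0↔2 J2 <4,2,1>
P:0↔3 J1 <4,3,1>
#4 <5,3,1>
R:0↔4 J1 <5,4,1>
R:3↔4 J1 <5,5,1>
3×4 − 2×5 − 1×1 = 1

M = 1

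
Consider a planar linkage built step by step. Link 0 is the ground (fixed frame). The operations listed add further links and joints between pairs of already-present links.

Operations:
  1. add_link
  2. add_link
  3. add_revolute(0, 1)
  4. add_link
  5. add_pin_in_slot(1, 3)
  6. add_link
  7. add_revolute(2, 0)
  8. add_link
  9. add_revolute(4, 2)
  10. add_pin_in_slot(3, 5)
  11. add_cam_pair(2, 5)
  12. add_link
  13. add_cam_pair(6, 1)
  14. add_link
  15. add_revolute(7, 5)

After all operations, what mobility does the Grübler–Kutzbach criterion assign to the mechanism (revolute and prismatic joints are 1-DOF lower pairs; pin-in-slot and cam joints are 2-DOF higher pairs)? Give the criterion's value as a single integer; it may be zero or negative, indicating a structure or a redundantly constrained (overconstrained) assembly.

L=1 J1=0 J2=0
add link → L=2 J1=0 J2=0
add link → L=3 J1=0 J2=0
R@0,1 dof=1 J1 → L=3 J1=1 J2=0
add link → L=4 J1=1 J2=0
PS@1,3 dof=2 J2 → L=4 J1=1 J2=1
add link → L=5 J1=1 J2=1
R@2,0 dof=1 J1 → L=5 J1=2 J2=1
add link → L=6 J1=2 J2=1
R@4,2 dof=1 J1 → L=6 J1=3 J2=1
PS@3,5 dof=2 J2 → L=6 J1=3 J2=2
C@2,5 dof=2 J2 → L=6 J1=3 J2=3
add link → L=7 J1=3 J2=3
C@6,1 dof=2 J2 → L=7 J1=3 J2=4
add link → L=8 J1=3 J2=4
R@7,5 dof=1 J1 → L=8 J1=4 J2=4
M=3(L−1)−2J1−J2=3·7−2·4−4=9

M = 9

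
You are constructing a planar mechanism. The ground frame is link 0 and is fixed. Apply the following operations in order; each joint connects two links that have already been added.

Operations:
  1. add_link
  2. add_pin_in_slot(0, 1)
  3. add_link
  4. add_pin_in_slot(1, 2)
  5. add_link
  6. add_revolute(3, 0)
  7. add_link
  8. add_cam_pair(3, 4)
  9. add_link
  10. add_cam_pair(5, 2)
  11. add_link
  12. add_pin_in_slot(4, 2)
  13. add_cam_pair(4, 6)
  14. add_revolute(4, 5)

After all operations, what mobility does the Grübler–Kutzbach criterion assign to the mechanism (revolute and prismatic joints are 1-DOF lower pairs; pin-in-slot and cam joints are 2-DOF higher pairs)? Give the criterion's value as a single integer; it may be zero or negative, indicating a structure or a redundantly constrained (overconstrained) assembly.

L=1 J1=0 J2=0
add link → L=2 J1=0 J2=0
PS@0,1 dof=2 J2 → L=2 J1=0 J2=1
add link → L=3 J1=0 J2=1
PS@1,2 dof=2 J2 → L=3 J1=0 J2=2
add link → L=4 J1=0 J2=2
R@3,0 dof=1 J1 → L=4 J1=1 J2=2
add link → L=5 J1=1 J2=2
C@3,4 dof=2 J2 → L=5 J1=1 J2=3
add link → L=6 J1=1 J2=3
C@5,2 dof=2 J2 → L=6 J1=1 J2=4
add link → L=7 J1=1 J2=4
PS@4,2 dof=2 J2 → L=7 J1=1 J2=5
C@4,6 dof=2 J2 → L=7 J1=1 J2=6
R@4,5 dof=1 J1 → L=7 J1=2 J2=6
M=3(L−1)−2J1−J2=3·6−2·2−6=8

M = 8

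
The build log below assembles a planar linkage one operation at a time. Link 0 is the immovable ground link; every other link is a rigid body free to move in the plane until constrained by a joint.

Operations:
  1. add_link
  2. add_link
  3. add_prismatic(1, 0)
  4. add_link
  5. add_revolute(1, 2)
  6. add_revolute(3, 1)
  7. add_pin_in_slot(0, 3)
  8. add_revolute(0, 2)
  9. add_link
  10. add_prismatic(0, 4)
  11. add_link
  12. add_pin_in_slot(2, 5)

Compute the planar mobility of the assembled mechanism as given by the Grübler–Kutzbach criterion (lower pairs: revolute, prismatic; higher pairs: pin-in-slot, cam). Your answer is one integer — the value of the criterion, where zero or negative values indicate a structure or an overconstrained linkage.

M = 3

(L,J1,J2)=(1,0,0); link0 fixed
link1: (2,0,0)
link2: (3,0,0)
P 1-0 [J1]: (3,1,0)
link3: (4,1,0)
R 1-2 [J1]: (4,2,0)
R 3-1 [J1]: (4,3,0)
PS 0-3 [J2]: (4,3,1)
R 0-2 [J1]: (4,4,1)
link4: (5,4,1)
P 0-4 [J1]: (5,5,1)
link5: (6,5,1)
PS 2-5 [J2]: (6,5,2)
Grübler: 3·5 − 2·5 − 2 = 3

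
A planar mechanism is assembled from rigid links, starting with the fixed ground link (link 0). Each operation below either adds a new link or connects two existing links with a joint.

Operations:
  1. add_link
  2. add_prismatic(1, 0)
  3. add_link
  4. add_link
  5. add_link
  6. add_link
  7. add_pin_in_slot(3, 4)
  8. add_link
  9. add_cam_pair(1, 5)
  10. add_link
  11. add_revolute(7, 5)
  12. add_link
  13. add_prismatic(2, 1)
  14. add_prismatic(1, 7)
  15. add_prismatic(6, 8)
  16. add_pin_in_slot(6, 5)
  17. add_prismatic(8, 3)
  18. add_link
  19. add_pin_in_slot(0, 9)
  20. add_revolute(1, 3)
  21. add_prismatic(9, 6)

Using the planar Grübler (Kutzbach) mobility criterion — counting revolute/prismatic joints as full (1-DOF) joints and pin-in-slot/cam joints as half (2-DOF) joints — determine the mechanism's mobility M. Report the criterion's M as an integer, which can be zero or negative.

[1;0;0] (link 0 is ground)
L+ [2;0;0]
P(1,0)∈J1 [2;1;0]
L+ [3;1;0]
L+ [4;1;0]
L+ [5;1;0]
L+ [6;1;0]
PS(3,4)∈J2 [6;1;1]
L+ [7;1;1]
C(1,5)∈J2 [7;1;2]
L+ [8;1;2]
R(7,5)∈J1 [8;2;2]
L+ [9;2;2]
P(2,1)∈J1 [9;3;2]
P(1,7)∈J1 [9;4;2]
P(6,8)∈J1 [9;5;2]
PS(6,5)∈J2 [9;5;3]
P(8,3)∈J1 [9;6;3]
L+ [10;6;3]
PS(0,9)∈J2 [10;6;4]
R(1,3)∈J1 [10;7;4]
P(9,6)∈J1 [10;8;4]
mobility = 27 − 16 − 4 = 7

M = 7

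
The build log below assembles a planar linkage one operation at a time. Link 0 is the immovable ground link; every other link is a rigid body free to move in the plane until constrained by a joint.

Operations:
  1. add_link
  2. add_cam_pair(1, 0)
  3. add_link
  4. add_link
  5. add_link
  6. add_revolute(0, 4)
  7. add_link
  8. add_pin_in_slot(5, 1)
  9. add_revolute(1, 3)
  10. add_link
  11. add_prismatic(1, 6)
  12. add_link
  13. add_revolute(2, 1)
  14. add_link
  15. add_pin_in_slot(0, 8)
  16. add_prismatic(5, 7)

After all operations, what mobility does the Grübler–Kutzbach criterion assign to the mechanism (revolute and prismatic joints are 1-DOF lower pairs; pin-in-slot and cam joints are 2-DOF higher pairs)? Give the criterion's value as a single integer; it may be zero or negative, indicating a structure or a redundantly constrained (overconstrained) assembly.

(L,J1,J2)=(1,0,0); link0 fixed
link1: (2,0,0)
C 1-0 [J2]: (2,0,1)
link2: (3,0,1)
link3: (4,0,1)
link4: (5,0,1)
R 0-4 [J1]: (5,1,1)
link5: (6,1,1)
PS 5-1 [J2]: (6,1,2)
R 1-3 [J1]: (6,2,2)
link6: (7,2,2)
P 1-6 [J1]: (7,3,2)
link7: (8,3,2)
R 2-1 [J1]: (8,4,2)
link8: (9,4,2)
PS 0-8 [J2]: (9,4,3)
P 5-7 [J1]: (9,5,3)
Grübler: 3·8 − 2·5 − 3 = 11

M = 11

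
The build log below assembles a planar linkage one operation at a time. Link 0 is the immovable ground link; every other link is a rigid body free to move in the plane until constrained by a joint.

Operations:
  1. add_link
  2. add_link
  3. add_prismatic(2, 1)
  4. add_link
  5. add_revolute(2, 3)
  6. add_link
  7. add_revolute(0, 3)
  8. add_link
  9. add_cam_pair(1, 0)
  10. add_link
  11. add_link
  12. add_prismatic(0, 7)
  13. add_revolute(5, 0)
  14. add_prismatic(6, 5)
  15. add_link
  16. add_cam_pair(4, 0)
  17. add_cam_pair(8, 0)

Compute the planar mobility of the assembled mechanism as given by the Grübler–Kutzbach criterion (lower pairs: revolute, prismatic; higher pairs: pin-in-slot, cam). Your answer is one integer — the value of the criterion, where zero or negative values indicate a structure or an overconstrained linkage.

M = 9

[1;0;0] (link 0 is ground)
L+ [2;0;0]
L+ [3;0;0]
P(2,1)∈J1 [3;1;0]
L+ [4;1;0]
R(2,3)∈J1 [4;2;0]
L+ [5;2;0]
R(0,3)∈J1 [5;3;0]
L+ [6;3;0]
C(1,0)∈J2 [6;3;1]
L+ [7;3;1]
L+ [8;3;1]
P(0,7)∈J1 [8;4;1]
R(5,0)∈J1 [8;5;1]
P(6,5)∈J1 [8;6;1]
L+ [9;6;1]
C(4,0)∈J2 [9;6;2]
C(8,0)∈J2 [9;6;3]
mobility = 24 − 12 − 3 = 9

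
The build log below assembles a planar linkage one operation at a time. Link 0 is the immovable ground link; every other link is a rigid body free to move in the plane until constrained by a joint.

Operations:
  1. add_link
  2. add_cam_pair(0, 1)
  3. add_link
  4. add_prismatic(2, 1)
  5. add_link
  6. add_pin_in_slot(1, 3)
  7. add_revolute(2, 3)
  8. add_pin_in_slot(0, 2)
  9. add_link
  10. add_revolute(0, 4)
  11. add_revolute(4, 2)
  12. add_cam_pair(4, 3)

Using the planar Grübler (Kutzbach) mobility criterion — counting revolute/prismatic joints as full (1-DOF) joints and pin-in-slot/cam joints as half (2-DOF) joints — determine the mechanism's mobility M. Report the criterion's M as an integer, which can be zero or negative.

M = 0

L=1 J1=0 J2=0
add link → L=2 J1=0 J2=0
C@0,1 dof=2 J2 → L=2 J1=0 J2=1
add link → L=3 J1=0 J2=1
P@2,1 dof=1 J1 → L=3 J1=1 J2=1
add link → L=4 J1=1 J2=1
PS@1,3 dof=2 J2 → L=4 J1=1 J2=2
R@2,3 dof=1 J1 → L=4 J1=2 J2=2
PS@0,2 dof=2 J2 → L=4 J1=2 J2=3
add link → L=5 J1=2 J2=3
R@0,4 dof=1 J1 → L=5 J1=3 J2=3
R@4,2 dof=1 J1 → L=5 J1=4 J2=3
C@4,3 dof=2 J2 → L=5 J1=4 J2=4
M=3(L−1)−2J1−J2=3·4−2·4−4=0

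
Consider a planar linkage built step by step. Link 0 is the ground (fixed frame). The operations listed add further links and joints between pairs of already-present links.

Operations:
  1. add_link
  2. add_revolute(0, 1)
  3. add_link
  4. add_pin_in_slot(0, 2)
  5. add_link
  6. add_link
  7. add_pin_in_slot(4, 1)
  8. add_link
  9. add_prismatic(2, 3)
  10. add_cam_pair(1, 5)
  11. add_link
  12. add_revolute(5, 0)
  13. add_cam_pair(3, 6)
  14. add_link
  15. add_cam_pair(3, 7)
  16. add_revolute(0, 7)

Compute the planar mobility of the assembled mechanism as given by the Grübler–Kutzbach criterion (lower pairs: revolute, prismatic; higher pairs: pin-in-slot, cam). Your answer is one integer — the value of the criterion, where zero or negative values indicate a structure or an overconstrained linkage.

L=1 J1=0 J2=0
add link → L=2 J1=0 J2=0
R@0,1 dof=1 J1 → L=2 J1=1 J2=0
add link → L=3 J1=1 J2=0
PS@0,2 dof=2 J2 → L=3 J1=1 J2=1
add link → L=4 J1=1 J2=1
add link → L=5 J1=1 J2=1
PS@4,1 dof=2 J2 → L=5 J1=1 J2=2
add link → L=6 J1=1 J2=2
P@2,3 dof=1 J1 → L=6 J1=2 J2=2
C@1,5 dof=2 J2 → L=6 J1=2 J2=3
add link → L=7 J1=2 J2=3
R@5,0 dof=1 J1 → L=7 J1=3 J2=3
C@3,6 dof=2 J2 → L=7 J1=3 J2=4
add link → L=8 J1=3 J2=4
C@3,7 dof=2 J2 → L=8 J1=3 J2=5
R@0,7 dof=1 J1 → L=8 J1=4 J2=5
M=3(L−1)−2J1−J2=3·7−2·4−5=8

M = 8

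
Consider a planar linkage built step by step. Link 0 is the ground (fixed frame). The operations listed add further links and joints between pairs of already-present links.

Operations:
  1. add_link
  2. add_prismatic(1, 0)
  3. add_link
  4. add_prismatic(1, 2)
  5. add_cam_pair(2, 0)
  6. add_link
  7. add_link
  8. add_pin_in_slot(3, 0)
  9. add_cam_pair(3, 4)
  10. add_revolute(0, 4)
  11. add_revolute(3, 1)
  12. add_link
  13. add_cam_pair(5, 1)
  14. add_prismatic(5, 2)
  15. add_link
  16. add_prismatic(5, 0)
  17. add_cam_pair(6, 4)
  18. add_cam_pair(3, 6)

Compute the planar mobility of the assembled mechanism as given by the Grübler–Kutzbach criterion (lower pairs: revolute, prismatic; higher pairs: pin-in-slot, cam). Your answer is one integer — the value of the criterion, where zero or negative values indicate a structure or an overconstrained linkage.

link 0 = ground. State L|J1|J2 = 1|0|0
+link1  2|0|0
P(1,0) f=1→J1  2|1|0
+link2  3|1|0
P(1,2) f=1→J1  3|2|0
C(2,0) f=2→J2  3|2|1
+link3  4|2|1
+link4  5|2|1
PS(3,0) f=2→J2  5|2|2
C(3,4) f=2→J2  5|2|3
R(0,4) f=1→J1  5|3|3
R(3,1) f=1→J1  5|4|3
+link5  6|4|3
C(5,1) f=2→J2  6|4|4
P(5,2) f=1→J1  6|5|4
+link6  7|5|4
P(5,0) f=1→J1  7|6|4
C(6,4) f=2→J2  7|6|5
C(3,6) f=2→J2  7|6|6
M = 3(7−1)−2·6−6 = 18−12−6 = 0

M = 0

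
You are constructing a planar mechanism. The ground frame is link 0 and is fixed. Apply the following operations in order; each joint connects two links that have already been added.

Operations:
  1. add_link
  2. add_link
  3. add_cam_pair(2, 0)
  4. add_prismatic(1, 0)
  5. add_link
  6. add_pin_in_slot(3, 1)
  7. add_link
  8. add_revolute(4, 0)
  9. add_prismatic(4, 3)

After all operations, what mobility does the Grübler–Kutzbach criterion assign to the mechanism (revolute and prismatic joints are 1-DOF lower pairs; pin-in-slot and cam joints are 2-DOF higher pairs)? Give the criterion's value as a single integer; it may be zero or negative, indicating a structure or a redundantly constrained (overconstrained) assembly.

ground; <1,0,0>
#1 <2,0,0>
#2 <3,0,0>
C:2↔0 J2 <3,0,1>
P:1↔0 J1 <3,1,1>
#3 <4,1,1>
PS:3↔1 J2 <4,1,2>
#4 <5,1,2>
R:4↔0 J1 <5,2,2>
P:4↔3 J1 <5,3,2>
3×4 − 2×3 − 1×2 = 4

M = 4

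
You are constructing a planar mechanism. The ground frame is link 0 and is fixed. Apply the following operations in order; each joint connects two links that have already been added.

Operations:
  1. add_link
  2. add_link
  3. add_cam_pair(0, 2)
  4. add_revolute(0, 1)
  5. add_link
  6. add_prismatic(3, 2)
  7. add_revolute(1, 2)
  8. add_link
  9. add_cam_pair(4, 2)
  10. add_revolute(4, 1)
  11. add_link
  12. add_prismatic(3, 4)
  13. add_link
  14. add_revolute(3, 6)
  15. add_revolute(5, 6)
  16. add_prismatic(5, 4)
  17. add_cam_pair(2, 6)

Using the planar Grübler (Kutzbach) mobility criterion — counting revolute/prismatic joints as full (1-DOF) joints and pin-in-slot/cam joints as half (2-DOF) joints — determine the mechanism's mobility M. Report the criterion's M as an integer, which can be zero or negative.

ground; <1,0,0>
#1 <2,0,0>
#2 <3,0,0>
C:0↔2 J2 <3,0,1>
R:0↔1 J1 <3,1,1>
#3 <4,1,1>
P:3↔2 J1 <4,2,1>
R:1↔2 J1 <4,3,1>
#4 <5,3,1>
C:4↔2 J2 <5,3,2>
R:4↔1 J1 <5,4,2>
#5 <6,4,2>
P:3↔4 J1 <6,5,2>
#6 <7,5,2>
R:3↔6 J1 <7,6,2>
R:5↔6 J1 <7,7,2>
P:5↔4 J1 <7,8,2>
C:2↔6 J2 <7,8,3>
3×6 − 2×8 − 1×3 = -1

M = -1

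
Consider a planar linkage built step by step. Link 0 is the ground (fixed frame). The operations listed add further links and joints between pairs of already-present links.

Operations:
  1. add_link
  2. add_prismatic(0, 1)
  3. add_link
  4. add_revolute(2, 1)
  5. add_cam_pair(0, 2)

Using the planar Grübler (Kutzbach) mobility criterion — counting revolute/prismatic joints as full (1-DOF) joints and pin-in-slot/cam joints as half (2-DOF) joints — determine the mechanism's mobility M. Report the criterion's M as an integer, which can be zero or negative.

[1;0;0] (link 0 is ground)
L+ [2;0;0]
P(0,1)∈J1 [2;1;0]
L+ [3;1;0]
R(2,1)∈J1 [3;2;0]
C(0,2)∈J2 [3;2;1]
mobility = 6 − 4 − 1 = 1

M = 1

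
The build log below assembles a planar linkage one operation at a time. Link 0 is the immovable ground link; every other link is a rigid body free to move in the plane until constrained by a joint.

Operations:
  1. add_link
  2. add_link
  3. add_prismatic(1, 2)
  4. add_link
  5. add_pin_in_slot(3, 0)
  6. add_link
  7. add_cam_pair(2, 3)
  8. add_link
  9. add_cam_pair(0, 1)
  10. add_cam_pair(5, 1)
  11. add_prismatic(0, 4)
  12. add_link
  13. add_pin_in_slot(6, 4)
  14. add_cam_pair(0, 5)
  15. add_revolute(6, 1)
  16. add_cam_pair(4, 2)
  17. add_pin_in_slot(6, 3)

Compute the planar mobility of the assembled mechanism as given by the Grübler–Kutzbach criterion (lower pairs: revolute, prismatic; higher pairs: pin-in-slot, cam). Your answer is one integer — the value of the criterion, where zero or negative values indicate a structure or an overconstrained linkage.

M = 4

link 0 = ground. State L|J1|J2 = 1|0|0
+link1  2|0|0
+link2  3|0|0
P(1,2) f=1→J1  3|1|0
+link3  4|1|0
PS(3,0) f=2→J2  4|1|1
+link4  5|1|1
C(2,3) f=2→J2  5|1|2
+link5  6|1|2
C(0,1) f=2→J2  6|1|3
C(5,1) f=2→J2  6|1|4
P(0,4) f=1→J1  6|2|4
+link6  7|2|4
PS(6,4) f=2→J2  7|2|5
C(0,5) f=2→J2  7|2|6
R(6,1) f=1→J1  7|3|6
C(4,2) f=2→J2  7|3|7
PS(6,3) f=2→J2  7|3|8
M = 3(7−1)−2·3−8 = 18−6−8 = 4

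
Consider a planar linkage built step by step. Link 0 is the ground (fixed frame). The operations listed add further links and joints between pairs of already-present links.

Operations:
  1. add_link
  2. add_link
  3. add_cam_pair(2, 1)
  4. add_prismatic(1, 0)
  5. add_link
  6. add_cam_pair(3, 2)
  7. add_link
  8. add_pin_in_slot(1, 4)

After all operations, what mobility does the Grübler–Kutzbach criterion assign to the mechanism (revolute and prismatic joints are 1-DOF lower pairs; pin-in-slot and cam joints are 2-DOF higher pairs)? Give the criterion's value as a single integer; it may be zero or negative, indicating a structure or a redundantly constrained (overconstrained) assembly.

(L,J1,J2)=(1,0,0); link0 fixed
link1: (2,0,0)
link2: (3,0,0)
C 2-1 [J2]: (3,0,1)
P 1-0 [J1]: (3,1,1)
link3: (4,1,1)
C 3-2 [J2]: (4,1,2)
link4: (5,1,2)
PS 1-4 [J2]: (5,1,3)
Grübler: 3·4 − 2·1 − 3 = 7

M = 7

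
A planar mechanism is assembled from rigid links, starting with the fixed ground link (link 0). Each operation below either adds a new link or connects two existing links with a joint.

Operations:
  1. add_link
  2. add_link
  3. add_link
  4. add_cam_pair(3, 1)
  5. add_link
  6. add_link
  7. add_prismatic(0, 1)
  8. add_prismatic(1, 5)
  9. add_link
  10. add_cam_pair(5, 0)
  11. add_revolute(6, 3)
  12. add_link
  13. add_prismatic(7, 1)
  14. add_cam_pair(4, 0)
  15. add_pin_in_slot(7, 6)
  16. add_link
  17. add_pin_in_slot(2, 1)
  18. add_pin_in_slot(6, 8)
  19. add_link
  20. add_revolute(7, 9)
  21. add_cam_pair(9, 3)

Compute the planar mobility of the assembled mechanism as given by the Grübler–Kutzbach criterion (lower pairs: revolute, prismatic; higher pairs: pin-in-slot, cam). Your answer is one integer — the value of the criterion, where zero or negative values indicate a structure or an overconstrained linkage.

M = 10

(L,J1,J2)=(1,0,0); link0 fixed
link1: (2,0,0)
link2: (3,0,0)
link3: (4,0,0)
C 3-1 [J2]: (4,0,1)
link4: (5,0,1)
link5: (6,0,1)
P 0-1 [J1]: (6,1,1)
P 1-5 [J1]: (6,2,1)
link6: (7,2,1)
C 5-0 [J2]: (7,2,2)
R 6-3 [J1]: (7,3,2)
link7: (8,3,2)
P 7-1 [J1]: (8,4,2)
C 4-0 [J2]: (8,4,3)
PS 7-6 [J2]: (8,4,4)
link8: (9,4,4)
PS 2-1 [J2]: (9,4,5)
PS 6-8 [J2]: (9,4,6)
link9: (10,4,6)
R 7-9 [J1]: (10,5,6)
C 9-3 [J2]: (10,5,7)
Grübler: 3·9 − 2·5 − 7 = 10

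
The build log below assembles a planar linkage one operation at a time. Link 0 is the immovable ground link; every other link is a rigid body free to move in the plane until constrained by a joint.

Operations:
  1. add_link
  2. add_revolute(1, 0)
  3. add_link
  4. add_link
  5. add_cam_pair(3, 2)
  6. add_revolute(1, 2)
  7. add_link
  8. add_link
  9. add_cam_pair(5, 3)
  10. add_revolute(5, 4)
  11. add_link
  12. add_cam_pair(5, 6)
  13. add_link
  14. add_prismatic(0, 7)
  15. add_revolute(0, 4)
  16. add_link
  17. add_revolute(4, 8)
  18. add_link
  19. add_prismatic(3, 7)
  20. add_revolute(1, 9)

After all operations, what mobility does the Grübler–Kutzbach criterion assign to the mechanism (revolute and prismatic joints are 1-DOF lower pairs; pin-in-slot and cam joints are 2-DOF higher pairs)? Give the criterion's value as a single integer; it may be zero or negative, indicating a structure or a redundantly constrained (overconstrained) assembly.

ground; <1,0,0>
#1 <2,0,0>
R:1↔0 J1 <2,1,0>
#2 <3,1,0>
#3 <4,1,0>
C:3↔2 J2 <4,1,1>
R:1↔2 J1 <4,2,1>
#4 <5,2,1>
#5 <6,2,1>
C:5↔3 J2 <6,2,2>
R:5↔4 J1 <6,3,2>
#6 <7,3,2>
C:5↔6 J2 <7,3,3>
#7 <8,3,3>
P:0↔7 J1 <8,4,3>
R:0↔4 J1 <8,5,3>
#8 <9,5,3>
R:4↔8 J1 <9,6,3>
#9 <10,6,3>
P:3↔7 J1 <10,7,3>
R:1↔9 J1 <10,8,3>
3×9 − 2×8 − 1×3 = 8

M = 8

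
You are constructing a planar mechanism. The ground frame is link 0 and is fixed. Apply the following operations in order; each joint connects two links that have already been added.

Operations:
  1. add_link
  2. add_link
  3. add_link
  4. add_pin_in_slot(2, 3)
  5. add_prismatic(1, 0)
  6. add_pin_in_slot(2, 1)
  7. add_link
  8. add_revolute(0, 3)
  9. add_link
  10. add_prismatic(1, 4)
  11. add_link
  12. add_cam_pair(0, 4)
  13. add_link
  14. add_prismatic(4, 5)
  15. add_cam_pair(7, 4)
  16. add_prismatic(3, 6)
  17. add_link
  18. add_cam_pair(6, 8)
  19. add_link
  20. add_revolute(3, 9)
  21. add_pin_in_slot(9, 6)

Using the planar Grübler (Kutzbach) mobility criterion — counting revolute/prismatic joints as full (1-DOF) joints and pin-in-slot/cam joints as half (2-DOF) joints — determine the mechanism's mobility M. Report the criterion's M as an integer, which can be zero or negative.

(L,J1,J2)=(1,0,0); link0 fixed
link1: (2,0,0)
link2: (3,0,0)
link3: (4,0,0)
PS 2-3 [J2]: (4,0,1)
P 1-0 [J1]: (4,1,1)
PS 2-1 [J2]: (4,1,2)
link4: (5,1,2)
R 0-3 [J1]: (5,2,2)
link5: (6,2,2)
P 1-4 [J1]: (6,3,2)
link6: (7,3,2)
C 0-4 [J2]: (7,3,3)
link7: (8,3,3)
P 4-5 [J1]: (8,4,3)
C 7-4 [J2]: (8,4,4)
P 3-6 [J1]: (8,5,4)
link8: (9,5,4)
C 6-8 [J2]: (9,5,5)
link9: (10,5,5)
R 3-9 [J1]: (10,6,5)
PS 9-6 [J2]: (10,6,6)
Grübler: 3·9 − 2·6 − 6 = 9

M = 9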